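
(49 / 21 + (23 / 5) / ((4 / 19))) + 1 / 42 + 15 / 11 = 39379 / 1540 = 25.57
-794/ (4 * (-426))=397/ 852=0.47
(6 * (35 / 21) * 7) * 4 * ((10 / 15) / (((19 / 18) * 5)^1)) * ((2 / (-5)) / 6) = -224 / 95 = -2.36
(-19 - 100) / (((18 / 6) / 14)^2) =-23324 / 9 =-2591.56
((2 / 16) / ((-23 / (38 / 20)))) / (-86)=19 / 158240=0.00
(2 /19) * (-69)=-138 /19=-7.26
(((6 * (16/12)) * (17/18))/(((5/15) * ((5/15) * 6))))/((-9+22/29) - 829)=-493/36420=-0.01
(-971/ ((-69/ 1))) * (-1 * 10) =-9710/ 69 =-140.72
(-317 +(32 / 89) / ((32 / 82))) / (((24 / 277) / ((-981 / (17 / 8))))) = 2548077849 / 1513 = 1684122.83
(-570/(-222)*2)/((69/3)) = 190/851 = 0.22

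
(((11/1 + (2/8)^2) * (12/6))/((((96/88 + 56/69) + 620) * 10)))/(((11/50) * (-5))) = -12213/3776192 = -0.00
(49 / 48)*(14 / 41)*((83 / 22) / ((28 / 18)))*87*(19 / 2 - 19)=-20168253 / 28864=-698.73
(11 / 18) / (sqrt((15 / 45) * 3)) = 11 / 18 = 0.61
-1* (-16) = 16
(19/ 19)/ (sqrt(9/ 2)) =sqrt(2)/ 3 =0.47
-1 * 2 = -2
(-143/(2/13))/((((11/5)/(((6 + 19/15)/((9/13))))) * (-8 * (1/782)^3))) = 14314850839783/54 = 265089830366.35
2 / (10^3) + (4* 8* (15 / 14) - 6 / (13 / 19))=1161091 / 45500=25.52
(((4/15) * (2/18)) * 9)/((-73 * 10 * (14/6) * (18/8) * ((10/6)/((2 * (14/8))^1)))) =-4/27375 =-0.00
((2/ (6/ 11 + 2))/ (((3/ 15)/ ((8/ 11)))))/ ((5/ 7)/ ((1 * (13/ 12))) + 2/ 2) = 260/ 151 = 1.72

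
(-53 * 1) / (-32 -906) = 53 / 938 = 0.06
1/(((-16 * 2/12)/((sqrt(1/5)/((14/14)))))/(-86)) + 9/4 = 9/4 + 129 * sqrt(5)/20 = 16.67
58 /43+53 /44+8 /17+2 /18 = 907531 /289476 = 3.14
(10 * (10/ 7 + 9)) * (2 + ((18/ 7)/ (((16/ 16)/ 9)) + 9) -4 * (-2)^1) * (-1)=-4394.90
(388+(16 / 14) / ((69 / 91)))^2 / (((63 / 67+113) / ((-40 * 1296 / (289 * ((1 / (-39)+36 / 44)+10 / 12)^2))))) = -23031563581165568 / 254903842135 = -90353.93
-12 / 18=-2 / 3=-0.67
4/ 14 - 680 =-4758/ 7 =-679.71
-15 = -15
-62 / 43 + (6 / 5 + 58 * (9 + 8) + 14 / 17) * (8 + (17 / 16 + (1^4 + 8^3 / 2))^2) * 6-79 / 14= 646525848463697 / 1637440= 394839413.03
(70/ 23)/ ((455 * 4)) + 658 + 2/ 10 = 658.20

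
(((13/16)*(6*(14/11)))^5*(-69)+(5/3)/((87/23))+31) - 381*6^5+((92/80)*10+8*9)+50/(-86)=-6657513347790440419/1850854781952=-3596993.89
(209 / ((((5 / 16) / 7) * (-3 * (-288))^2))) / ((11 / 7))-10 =-2331869 / 233280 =-10.00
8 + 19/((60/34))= 18.77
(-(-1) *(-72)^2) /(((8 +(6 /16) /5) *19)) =207360 /6137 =33.79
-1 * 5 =-5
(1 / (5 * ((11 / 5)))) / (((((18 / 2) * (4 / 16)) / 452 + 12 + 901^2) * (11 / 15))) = 27120 / 177598707473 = 0.00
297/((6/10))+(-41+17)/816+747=42227/34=1241.97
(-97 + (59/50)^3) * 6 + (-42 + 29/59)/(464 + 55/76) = -74526702405523/130238812500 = -572.23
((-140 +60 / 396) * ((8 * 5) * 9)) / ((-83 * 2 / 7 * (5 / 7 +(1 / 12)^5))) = 3376177459200 / 1135924471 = 2972.18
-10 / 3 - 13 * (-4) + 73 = 365 / 3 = 121.67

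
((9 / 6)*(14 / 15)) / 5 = 7 / 25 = 0.28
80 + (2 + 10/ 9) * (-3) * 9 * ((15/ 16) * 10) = -707.50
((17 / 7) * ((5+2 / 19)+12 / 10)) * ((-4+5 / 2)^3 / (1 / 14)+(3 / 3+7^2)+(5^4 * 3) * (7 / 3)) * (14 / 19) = 178314513 / 3610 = 49394.60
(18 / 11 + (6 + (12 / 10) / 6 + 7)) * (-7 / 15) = -1904 / 275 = -6.92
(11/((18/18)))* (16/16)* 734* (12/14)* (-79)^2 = 302339004/7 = 43191286.29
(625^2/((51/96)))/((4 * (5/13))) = 8125000/17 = 477941.18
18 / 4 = 9 / 2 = 4.50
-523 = -523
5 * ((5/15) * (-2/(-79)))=10/237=0.04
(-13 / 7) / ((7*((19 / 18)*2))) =-117 / 931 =-0.13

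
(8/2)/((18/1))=2/9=0.22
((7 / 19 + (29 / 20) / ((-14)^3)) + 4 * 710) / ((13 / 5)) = 2961708409 / 2711072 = 1092.45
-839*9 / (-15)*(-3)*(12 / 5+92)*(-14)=49897008 / 25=1995880.32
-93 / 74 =-1.26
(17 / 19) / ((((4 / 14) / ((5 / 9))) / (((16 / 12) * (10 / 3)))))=11900 / 1539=7.73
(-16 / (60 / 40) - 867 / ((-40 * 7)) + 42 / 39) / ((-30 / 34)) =1205419 / 163800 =7.36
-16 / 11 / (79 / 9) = -0.17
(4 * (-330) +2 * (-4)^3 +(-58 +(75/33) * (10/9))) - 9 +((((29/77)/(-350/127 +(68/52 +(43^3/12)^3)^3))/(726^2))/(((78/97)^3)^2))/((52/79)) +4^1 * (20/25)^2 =-15499293058819524268919578895778341346360138802733518717338220961/10265012037759927730370477205897876589524847796035832993441925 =-1509.91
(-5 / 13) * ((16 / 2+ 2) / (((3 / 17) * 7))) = -850 / 273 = -3.11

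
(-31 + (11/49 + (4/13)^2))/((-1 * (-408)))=-63517/844662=-0.08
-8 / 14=-0.57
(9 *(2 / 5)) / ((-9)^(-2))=1458 / 5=291.60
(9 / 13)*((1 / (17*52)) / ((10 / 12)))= 27 / 28730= 0.00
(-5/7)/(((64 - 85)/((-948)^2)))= 1497840/49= 30568.16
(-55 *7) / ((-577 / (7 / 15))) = 0.31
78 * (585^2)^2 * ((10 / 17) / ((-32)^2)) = 22838000371875 / 4352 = 5247702291.33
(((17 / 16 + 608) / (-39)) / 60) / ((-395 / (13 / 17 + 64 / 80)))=259217 / 251409600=0.00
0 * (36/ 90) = 0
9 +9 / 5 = 54 / 5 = 10.80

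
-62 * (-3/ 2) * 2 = 186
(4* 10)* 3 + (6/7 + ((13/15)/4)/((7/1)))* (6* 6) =5319/35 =151.97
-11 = -11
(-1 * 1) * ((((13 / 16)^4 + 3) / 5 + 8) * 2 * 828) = -589248063 / 40960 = -14385.94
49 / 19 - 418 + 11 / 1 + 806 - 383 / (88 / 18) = 270227 / 836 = 323.24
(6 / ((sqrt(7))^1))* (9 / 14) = 27* sqrt(7) / 49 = 1.46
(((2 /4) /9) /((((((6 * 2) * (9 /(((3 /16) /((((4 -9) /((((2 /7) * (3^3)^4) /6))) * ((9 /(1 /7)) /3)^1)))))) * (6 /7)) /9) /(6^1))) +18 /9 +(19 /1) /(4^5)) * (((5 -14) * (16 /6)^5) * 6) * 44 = -18639104 /105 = -177515.28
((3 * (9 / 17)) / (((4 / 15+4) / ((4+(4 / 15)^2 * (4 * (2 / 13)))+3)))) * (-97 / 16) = -17986419 / 1131520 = -15.90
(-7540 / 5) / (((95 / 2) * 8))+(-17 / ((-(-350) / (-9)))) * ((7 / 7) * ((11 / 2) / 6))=-94901 / 26600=-3.57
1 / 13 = 0.08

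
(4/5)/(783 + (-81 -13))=4/3445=0.00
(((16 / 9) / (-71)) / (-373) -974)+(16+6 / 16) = -1825976239 / 1906776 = -957.62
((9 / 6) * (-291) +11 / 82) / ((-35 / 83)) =1484953 / 1435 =1034.81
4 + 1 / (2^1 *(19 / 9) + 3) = 269 / 65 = 4.14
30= 30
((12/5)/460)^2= 9/330625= 0.00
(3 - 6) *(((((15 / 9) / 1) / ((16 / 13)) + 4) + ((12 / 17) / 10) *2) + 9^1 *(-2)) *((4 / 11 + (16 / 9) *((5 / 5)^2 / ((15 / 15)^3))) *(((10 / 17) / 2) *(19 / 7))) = 64.13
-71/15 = -4.73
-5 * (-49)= 245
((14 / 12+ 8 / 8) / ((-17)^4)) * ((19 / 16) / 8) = 247 / 64144128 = 0.00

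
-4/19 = -0.21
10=10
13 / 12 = 1.08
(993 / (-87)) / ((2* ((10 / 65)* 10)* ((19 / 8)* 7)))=-4303 / 19285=-0.22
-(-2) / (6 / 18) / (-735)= -2 / 245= -0.01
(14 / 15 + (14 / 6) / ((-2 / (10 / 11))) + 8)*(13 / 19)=5629 / 1045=5.39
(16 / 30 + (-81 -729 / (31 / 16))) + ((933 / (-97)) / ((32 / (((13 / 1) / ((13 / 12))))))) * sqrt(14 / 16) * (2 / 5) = -212377 / 465 -2799 * sqrt(14) / 7760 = -458.07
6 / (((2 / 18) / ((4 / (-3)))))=-72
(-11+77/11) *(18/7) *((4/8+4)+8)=-900/7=-128.57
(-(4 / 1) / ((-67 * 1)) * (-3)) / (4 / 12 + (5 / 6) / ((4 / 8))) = -6 / 67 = -0.09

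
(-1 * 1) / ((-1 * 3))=1 / 3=0.33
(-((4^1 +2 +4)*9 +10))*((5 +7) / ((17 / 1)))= -1200 / 17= -70.59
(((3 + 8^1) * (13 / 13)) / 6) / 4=0.46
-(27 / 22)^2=-1.51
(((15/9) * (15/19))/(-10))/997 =-5/37886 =-0.00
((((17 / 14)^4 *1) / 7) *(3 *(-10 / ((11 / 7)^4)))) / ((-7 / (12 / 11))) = 3758445 / 15782998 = 0.24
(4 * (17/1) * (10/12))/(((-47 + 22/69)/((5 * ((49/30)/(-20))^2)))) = -938791/23191200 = -0.04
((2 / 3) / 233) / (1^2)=2 / 699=0.00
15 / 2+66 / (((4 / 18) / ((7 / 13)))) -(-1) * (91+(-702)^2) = 493062.42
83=83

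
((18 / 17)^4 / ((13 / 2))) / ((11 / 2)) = 419904 / 11943503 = 0.04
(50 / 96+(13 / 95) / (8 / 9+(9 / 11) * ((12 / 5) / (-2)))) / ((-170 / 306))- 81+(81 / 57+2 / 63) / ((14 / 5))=-1214395711 / 15417360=-78.77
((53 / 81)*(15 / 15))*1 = 53 / 81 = 0.65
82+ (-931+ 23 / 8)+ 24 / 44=-74411 / 88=-845.58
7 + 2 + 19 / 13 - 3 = 7.46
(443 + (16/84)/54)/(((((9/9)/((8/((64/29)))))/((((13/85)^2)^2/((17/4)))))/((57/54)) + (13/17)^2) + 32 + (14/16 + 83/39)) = 9139092667347656/42613339366708551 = 0.21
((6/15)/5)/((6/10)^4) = 50/81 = 0.62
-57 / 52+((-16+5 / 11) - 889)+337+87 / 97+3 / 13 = -31487943 / 55484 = -567.51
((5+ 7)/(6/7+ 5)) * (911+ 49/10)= 384678/205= 1876.48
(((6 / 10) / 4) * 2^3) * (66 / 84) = 33 / 35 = 0.94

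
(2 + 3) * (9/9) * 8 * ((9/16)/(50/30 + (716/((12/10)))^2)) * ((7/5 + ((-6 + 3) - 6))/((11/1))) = -1539/35245265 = -0.00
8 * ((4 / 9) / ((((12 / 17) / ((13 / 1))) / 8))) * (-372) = -1753856 / 9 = -194872.89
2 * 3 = 6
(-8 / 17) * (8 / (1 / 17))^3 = -1183744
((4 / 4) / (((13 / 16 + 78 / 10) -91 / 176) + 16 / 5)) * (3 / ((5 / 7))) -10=-3418 / 355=-9.63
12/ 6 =2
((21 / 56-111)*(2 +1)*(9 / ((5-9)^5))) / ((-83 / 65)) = -1553175 / 679936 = -2.28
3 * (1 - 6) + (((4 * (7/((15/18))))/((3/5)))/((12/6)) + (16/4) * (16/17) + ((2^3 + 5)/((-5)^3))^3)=556603276/33203125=16.76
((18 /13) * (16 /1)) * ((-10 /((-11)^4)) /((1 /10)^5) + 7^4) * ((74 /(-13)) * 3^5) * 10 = -10465817466240 /14641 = -714829415.08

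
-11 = -11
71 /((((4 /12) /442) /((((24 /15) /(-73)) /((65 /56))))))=-3244416 /1825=-1777.76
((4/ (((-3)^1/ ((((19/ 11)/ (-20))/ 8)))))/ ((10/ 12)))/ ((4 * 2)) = 19/ 8800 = 0.00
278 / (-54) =-139 / 27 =-5.15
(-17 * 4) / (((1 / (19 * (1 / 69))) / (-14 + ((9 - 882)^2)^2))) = -750446071514084 / 69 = -10876030021943.25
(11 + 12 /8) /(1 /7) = 175 /2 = 87.50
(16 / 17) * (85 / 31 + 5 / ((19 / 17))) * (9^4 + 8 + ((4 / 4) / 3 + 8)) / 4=19732000 / 1767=11166.95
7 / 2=3.50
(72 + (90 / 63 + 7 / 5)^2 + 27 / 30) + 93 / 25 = 207321 / 2450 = 84.62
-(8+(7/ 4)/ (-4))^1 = -121/ 16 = -7.56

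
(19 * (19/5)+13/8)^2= 8720209/1600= 5450.13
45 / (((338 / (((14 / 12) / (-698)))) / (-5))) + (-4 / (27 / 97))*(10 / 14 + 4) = -2013814189 / 29726424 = -67.74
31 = 31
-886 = -886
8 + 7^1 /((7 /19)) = 27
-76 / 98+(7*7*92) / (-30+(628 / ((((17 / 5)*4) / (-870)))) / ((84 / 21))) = -20525138 / 16782255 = -1.22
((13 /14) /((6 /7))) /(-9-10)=-13 /228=-0.06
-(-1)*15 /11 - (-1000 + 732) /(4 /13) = 9596 /11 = 872.36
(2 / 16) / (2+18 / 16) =1 / 25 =0.04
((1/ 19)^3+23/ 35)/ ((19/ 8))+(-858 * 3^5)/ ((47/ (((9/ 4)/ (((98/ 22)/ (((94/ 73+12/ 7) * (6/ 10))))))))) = -3094567786539329/ 766830266965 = -4035.53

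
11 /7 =1.57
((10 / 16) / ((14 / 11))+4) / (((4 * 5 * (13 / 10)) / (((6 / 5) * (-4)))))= -1509 / 1820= -0.83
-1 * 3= -3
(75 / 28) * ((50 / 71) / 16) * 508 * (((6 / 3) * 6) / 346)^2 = 2143125 / 29749426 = 0.07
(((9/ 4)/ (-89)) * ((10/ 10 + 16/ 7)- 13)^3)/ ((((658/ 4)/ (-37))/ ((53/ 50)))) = -1387352592/ 251084575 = -5.53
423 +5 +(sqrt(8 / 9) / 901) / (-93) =428 - 2 * sqrt(2) / 251379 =428.00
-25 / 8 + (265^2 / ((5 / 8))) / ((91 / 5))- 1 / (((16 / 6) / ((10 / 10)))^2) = 35936181 / 5824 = 6170.36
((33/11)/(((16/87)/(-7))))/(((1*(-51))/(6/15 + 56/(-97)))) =-26187/65960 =-0.40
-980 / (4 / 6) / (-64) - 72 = -1569 / 32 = -49.03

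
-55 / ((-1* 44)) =5 / 4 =1.25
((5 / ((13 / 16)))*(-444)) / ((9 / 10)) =-118400 / 39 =-3035.90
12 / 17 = 0.71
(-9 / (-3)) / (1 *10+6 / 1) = 3 / 16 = 0.19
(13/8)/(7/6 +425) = 39/10228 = 0.00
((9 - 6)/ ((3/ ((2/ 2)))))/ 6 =1/ 6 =0.17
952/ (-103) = -952/ 103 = -9.24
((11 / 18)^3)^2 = 1771561 / 34012224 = 0.05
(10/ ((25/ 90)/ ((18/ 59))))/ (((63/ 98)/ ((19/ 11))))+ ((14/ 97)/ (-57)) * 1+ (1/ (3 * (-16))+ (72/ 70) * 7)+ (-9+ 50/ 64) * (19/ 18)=28.01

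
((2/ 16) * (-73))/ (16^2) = -73/ 2048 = -0.04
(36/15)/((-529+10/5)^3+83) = -1/60984625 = -0.00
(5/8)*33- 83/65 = 10061/520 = 19.35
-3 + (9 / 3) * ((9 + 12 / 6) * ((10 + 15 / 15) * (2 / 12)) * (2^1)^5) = 1933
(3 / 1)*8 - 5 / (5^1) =23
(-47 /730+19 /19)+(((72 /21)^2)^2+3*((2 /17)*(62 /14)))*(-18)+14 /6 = -224559076897 /89389230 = -2512.15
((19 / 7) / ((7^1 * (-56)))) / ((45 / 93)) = -589 / 41160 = -0.01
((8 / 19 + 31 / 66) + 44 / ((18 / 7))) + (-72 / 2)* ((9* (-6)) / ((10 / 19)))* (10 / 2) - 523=67576813 / 3762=17963.00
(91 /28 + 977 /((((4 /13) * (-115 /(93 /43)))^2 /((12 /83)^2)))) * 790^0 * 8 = 4482699608114 /168456889225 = 26.61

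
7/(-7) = -1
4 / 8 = 0.50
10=10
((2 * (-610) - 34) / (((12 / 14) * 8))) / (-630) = 209 / 720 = 0.29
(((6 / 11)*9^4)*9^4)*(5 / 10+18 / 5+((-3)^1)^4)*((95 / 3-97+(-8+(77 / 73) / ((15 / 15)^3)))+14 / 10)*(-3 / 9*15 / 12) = 236928477985371 / 4015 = 59010828888.01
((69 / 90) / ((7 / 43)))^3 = 967361669 / 9261000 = 104.46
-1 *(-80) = 80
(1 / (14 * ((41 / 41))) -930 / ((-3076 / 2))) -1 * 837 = -9003863 / 10766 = -836.32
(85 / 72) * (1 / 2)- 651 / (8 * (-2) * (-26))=-3649 / 3744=-0.97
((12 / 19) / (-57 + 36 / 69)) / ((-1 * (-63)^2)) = 92 / 32652963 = 0.00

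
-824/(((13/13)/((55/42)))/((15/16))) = -28325/28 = -1011.61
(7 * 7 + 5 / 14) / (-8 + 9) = 691 / 14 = 49.36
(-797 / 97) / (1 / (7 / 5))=-5579 / 485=-11.50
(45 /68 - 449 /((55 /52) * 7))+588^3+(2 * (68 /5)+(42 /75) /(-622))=8276218420768283 /40709900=203297439.22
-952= -952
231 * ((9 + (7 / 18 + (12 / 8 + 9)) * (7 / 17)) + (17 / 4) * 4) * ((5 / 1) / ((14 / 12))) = 30178.82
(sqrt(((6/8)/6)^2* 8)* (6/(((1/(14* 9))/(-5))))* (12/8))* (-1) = 2835* sqrt(2)/2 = 2004.65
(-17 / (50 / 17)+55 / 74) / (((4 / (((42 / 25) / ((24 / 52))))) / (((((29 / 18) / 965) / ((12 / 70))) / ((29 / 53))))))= -0.08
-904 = -904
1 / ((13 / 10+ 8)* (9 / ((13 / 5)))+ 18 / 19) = 494 / 16371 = 0.03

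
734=734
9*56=504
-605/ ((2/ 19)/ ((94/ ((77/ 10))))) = -491150/ 7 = -70164.29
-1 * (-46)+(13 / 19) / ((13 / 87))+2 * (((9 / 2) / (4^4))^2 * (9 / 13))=1637496347 / 32374784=50.58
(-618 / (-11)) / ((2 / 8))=2472 / 11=224.73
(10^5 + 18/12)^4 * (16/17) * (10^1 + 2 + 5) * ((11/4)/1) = 17601056023760237600891/4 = 4400264005940059400222.75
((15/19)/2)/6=5/76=0.07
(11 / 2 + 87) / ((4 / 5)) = 925 / 8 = 115.62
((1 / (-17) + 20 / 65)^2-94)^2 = 21050010104841 / 2385443281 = 8824.36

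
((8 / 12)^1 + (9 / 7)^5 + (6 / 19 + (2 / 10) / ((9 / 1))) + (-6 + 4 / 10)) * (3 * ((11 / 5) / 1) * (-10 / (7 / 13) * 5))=4446673088 / 6705993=663.09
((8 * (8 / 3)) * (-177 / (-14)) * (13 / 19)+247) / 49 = 57395 / 6517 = 8.81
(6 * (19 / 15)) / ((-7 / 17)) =-646 / 35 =-18.46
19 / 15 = 1.27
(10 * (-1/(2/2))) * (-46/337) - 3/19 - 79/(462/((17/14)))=41391943/41414604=1.00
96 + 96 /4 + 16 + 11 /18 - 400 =-4741 /18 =-263.39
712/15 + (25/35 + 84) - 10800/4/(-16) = 126391/420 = 300.93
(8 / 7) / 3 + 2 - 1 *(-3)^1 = 113 / 21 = 5.38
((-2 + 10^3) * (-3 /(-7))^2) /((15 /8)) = 23952 /245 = 97.76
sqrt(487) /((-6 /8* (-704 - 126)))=2* sqrt(487) /1245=0.04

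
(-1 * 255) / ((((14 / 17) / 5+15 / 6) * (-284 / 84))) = 303450 / 10721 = 28.30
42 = 42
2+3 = 5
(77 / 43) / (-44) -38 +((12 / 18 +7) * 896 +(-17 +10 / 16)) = 7032995 / 1032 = 6814.92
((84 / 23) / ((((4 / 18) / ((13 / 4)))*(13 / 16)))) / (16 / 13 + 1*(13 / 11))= 72072 / 2645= 27.25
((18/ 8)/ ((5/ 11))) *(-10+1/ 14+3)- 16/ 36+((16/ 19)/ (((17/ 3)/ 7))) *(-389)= -357651761/ 813960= -439.40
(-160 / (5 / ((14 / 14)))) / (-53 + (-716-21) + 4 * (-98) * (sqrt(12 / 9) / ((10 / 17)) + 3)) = 1179600 / 61369451-266560 * sqrt(3) / 61369451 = 0.01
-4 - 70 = -74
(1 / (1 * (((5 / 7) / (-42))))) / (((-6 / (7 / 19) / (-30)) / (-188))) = 386904 / 19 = 20363.37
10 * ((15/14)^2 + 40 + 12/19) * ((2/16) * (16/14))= 777935/13034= 59.69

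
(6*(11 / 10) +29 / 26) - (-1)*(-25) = -2247 / 130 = -17.28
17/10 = 1.70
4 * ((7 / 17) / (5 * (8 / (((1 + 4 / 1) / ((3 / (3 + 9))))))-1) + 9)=640 / 17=37.65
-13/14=-0.93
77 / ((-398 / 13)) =-1001 / 398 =-2.52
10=10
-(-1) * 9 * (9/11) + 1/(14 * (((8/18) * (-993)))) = 1501383/203896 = 7.36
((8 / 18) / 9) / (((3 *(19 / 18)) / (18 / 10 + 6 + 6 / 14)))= 256 / 1995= 0.13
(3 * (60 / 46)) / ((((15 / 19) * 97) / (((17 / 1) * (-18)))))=-34884 / 2231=-15.64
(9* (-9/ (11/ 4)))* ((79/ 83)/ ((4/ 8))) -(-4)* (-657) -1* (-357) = -2124615/ 913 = -2327.07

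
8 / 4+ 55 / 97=249 / 97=2.57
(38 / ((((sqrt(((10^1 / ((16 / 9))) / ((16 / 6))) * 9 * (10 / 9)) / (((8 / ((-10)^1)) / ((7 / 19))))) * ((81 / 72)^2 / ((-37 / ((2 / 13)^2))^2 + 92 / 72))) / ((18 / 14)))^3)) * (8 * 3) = -381112394182538378943490242522382336 * sqrt(6) / 633050459866125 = -1474654801759541453305.70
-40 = -40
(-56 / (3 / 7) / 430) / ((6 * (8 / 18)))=-49 / 430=-0.11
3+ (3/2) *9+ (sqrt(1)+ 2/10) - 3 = 147/10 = 14.70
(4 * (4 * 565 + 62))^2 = 86266944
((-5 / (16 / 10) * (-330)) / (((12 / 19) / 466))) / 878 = 6087125 / 7024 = 866.62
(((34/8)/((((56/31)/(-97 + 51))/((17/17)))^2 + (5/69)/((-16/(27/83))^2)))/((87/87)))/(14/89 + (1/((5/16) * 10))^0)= 339120580098112/145179015103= 2335.88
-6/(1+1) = -3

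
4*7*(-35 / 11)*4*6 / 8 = -2940 / 11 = -267.27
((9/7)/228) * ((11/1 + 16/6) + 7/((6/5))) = 117/1064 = 0.11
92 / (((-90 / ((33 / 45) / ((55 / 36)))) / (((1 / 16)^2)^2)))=-23 / 3072000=-0.00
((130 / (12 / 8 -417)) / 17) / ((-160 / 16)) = 26 / 14127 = 0.00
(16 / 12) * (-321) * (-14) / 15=5992 / 15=399.47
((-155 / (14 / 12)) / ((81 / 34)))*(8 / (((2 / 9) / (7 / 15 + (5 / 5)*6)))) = -817904 / 63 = -12982.60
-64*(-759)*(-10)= -485760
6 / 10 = 3 / 5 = 0.60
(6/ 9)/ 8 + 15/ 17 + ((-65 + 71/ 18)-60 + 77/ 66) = -72781/ 612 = -118.92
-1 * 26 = -26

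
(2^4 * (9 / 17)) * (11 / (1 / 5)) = 7920 / 17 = 465.88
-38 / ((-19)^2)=-2 / 19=-0.11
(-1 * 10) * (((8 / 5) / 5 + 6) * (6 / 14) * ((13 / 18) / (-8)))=1027 / 420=2.45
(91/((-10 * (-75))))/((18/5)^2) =91/9720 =0.01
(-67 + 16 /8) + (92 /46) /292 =-9489 /146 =-64.99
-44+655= 611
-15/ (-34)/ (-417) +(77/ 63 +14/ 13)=1270709/ 552942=2.30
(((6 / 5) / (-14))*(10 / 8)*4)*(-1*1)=3 / 7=0.43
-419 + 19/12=-5009/12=-417.42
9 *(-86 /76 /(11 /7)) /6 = -903 /836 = -1.08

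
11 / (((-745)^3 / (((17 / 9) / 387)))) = -187 / 1440198295875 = -0.00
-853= -853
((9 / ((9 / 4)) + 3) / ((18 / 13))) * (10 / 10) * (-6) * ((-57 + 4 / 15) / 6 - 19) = 233051 / 270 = 863.15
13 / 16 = 0.81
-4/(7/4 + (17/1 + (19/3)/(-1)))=-48/149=-0.32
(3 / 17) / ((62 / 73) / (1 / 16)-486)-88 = -51591275 / 586262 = -88.00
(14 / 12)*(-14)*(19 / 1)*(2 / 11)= -1862 / 33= -56.42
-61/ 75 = -0.81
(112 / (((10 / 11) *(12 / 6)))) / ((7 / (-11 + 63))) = 2288 / 5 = 457.60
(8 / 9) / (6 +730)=1 / 828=0.00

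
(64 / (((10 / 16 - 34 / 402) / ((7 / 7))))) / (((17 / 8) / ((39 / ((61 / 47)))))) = 1674.63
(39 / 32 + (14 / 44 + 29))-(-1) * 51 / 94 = 514179 / 16544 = 31.08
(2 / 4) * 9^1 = 9 / 2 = 4.50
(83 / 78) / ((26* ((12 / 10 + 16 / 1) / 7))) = 2905 / 174408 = 0.02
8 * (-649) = -5192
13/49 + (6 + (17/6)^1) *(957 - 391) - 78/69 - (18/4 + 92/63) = 101284777/20286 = 4992.84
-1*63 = -63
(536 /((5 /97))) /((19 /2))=103984 /95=1094.57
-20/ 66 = -10/ 33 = -0.30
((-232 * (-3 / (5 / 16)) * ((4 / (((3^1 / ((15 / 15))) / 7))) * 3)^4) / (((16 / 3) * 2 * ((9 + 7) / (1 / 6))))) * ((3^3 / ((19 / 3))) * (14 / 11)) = 7580091456 / 1045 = 7253676.03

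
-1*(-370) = 370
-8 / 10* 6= -24 / 5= -4.80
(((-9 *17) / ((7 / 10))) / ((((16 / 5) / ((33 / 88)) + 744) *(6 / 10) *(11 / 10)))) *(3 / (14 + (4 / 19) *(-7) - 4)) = -11875 / 76692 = -0.15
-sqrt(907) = -30.12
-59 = -59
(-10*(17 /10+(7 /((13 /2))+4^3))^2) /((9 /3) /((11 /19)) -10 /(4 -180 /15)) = -1657914742 /239135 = -6932.97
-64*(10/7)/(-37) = 640/259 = 2.47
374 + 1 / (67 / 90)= 25148 / 67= 375.34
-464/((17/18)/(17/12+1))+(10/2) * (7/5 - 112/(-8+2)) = -55435/51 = -1086.96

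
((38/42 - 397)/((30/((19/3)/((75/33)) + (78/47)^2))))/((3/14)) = -341.40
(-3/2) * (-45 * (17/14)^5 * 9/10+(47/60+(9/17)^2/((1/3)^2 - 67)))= 21281920965877/133670776960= 159.21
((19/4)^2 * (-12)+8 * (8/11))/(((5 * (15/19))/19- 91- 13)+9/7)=29457239/11397496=2.58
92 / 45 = 2.04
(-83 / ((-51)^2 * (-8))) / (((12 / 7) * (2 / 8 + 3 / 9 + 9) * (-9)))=-581 / 21536280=-0.00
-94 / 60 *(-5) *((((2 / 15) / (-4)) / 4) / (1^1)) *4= -0.26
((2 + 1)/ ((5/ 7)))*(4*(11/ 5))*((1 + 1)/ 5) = 1848/ 125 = 14.78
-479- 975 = -1454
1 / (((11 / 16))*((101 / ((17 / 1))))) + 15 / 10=3877 / 2222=1.74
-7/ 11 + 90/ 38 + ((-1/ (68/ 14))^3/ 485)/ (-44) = 27602419637/ 15936199840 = 1.73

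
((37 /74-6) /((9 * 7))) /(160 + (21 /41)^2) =-1681 /3085866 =-0.00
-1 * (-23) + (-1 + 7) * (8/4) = 35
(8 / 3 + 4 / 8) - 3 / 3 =2.17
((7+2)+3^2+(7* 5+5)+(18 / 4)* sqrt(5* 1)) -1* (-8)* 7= 9* sqrt(5) / 2+114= 124.06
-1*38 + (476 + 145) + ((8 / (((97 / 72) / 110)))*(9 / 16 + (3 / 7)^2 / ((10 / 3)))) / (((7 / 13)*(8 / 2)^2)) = 41909813 / 66542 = 629.82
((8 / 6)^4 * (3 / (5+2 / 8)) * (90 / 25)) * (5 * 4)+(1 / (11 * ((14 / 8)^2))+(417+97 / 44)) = 10657957 / 19404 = 549.27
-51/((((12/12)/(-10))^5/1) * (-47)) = -5100000/47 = -108510.64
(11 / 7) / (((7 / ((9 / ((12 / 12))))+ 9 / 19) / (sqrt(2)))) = 1.78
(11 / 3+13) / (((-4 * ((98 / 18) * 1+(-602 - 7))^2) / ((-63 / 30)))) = 405 / 16860928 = 0.00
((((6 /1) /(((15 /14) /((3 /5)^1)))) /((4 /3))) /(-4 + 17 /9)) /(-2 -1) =189 /475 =0.40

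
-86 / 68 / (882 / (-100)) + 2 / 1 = 16069 / 7497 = 2.14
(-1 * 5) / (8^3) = -5 / 512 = -0.01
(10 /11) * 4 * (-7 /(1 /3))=-840 /11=-76.36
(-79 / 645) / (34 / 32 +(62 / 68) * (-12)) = 21488 / 1733115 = 0.01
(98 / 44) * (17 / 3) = 833 / 66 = 12.62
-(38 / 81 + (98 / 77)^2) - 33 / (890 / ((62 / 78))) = -240226321 / 113397570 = -2.12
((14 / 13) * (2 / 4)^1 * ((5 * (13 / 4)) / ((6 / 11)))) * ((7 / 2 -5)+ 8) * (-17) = -85085 / 48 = -1772.60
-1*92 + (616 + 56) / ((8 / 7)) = 496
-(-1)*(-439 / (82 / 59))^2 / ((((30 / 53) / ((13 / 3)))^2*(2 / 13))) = 38007748.23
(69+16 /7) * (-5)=-2495 /7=-356.43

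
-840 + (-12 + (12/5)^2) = -21156/25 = -846.24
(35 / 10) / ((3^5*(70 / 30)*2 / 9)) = 1 / 36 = 0.03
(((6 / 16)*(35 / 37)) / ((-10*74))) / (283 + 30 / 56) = -147 / 86947928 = -0.00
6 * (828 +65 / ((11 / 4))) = 56208 / 11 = 5109.82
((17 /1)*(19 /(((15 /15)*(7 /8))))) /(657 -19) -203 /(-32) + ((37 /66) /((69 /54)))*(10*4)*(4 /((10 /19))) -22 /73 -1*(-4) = 17275922109 /119974624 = 144.00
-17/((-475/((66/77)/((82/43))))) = 2193/136325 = 0.02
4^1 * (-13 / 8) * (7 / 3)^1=-91 / 6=-15.17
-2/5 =-0.40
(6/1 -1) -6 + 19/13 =6/13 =0.46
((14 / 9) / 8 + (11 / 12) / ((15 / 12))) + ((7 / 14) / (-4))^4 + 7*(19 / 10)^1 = 2622509 / 184320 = 14.23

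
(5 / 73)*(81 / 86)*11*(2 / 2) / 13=4455 / 81614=0.05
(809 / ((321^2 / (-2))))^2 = 0.00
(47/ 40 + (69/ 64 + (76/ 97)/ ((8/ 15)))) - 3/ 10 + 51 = 337853/ 6208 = 54.42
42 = 42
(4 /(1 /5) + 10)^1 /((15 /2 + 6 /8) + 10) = 120 /73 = 1.64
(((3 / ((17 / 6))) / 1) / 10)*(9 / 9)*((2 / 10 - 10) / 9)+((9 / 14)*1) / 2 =2453 / 11900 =0.21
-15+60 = 45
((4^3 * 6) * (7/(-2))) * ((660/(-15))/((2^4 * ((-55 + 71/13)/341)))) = -585156/23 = -25441.57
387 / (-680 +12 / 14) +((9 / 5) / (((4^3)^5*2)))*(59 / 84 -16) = -81445466666715 / 142927921676288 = -0.57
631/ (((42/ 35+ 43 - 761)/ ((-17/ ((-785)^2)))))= 10727/ 441710080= 0.00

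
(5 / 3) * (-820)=-4100 / 3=-1366.67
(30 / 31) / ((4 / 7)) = 105 / 62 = 1.69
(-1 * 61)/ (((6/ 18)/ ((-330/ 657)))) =91.92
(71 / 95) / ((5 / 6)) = 426 / 475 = 0.90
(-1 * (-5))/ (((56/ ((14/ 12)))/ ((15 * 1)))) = 1.56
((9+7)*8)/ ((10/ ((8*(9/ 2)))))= 2304/ 5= 460.80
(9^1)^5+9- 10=59048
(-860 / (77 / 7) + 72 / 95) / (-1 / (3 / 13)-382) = 242724 / 1211155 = 0.20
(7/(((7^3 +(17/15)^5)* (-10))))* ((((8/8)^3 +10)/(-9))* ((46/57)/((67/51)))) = 508055625/333380218586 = 0.00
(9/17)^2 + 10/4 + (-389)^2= 87465145/578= 151323.78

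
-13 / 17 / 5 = -13 / 85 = -0.15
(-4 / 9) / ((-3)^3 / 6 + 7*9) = -8 / 1053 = -0.01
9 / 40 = 0.22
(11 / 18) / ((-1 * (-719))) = 11 / 12942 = 0.00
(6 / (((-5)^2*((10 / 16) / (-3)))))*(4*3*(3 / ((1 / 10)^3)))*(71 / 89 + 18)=-69382656 / 89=-779580.40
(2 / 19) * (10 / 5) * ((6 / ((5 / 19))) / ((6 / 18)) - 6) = 1248 / 95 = 13.14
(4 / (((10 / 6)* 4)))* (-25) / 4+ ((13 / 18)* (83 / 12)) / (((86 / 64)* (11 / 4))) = -122509 / 51084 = -2.40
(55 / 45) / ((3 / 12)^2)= 176 / 9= 19.56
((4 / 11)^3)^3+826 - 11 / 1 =1921727630309 / 2357947691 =815.00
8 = 8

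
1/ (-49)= -1/ 49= -0.02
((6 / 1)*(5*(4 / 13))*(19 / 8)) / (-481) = -285 / 6253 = -0.05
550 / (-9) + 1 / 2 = -1091 / 18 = -60.61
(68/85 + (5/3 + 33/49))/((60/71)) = 40967/11025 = 3.72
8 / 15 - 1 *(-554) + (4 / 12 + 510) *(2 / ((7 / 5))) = 134776 / 105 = 1283.58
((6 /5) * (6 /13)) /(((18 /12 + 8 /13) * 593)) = 72 /163075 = 0.00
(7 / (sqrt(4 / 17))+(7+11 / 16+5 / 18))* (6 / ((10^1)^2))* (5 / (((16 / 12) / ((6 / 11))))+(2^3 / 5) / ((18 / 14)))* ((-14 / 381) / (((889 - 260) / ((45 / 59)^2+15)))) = -144272072* sqrt(17) / 229409996475 - 79864897 / 55802431575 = -0.00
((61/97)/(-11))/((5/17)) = -0.19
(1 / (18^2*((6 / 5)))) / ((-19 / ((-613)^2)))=-1878845 / 36936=-50.87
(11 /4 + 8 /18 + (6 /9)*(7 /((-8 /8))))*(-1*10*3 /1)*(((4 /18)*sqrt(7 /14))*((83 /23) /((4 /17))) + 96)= 373915*sqrt(2) /4968 + 4240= 4346.44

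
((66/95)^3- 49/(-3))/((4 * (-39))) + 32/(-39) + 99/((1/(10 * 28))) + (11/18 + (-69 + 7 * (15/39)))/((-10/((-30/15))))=11117047303787/401251500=27705.93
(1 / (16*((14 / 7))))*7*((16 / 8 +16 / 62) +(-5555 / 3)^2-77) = 3348022727 / 4464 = 750005.09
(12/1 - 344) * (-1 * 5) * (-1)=-1660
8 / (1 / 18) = 144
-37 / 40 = -0.92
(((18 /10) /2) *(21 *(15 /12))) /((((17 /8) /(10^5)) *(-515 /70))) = -264600000 /1751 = -151113.65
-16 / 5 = -3.20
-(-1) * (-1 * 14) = -14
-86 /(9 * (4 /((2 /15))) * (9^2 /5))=-43 /2187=-0.02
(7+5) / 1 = 12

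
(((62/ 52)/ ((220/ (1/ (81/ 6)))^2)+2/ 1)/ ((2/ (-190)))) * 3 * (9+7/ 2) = -7125.00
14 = 14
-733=-733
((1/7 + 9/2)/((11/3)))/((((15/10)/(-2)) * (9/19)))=-2470/693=-3.56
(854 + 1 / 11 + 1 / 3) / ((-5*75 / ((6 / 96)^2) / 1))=-7049 / 792000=-0.01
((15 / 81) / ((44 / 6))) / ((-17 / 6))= -5 / 561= -0.01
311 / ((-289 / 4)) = -1244 / 289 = -4.30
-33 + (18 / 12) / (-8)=-531 / 16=-33.19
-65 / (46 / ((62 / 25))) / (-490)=403 / 56350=0.01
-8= -8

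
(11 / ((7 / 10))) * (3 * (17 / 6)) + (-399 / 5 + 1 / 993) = 1868861 / 34755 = 53.77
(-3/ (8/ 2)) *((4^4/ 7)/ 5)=-192/ 35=-5.49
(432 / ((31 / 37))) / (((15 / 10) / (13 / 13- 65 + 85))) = 223776 / 31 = 7218.58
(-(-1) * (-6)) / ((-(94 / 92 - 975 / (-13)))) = 276 / 3497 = 0.08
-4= -4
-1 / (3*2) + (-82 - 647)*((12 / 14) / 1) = -26251 / 42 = -625.02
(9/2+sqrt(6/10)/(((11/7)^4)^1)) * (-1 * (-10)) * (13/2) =31213 * sqrt(15)/14641+585/2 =300.76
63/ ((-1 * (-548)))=0.11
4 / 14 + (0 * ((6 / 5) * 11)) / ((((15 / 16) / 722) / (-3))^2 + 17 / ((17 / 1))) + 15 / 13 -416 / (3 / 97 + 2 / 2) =-914733 / 2275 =-402.08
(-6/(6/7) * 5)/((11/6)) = -19.09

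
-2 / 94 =-1 / 47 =-0.02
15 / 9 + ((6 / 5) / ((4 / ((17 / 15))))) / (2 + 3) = 1301 / 750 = 1.73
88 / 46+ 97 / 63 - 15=-16732 / 1449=-11.55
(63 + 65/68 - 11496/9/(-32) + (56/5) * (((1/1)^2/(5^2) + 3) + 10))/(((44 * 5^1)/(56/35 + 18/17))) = 360073031/119212500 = 3.02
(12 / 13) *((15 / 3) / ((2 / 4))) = 9.23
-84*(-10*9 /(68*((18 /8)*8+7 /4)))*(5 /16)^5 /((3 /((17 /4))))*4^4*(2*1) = 984375 /80896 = 12.17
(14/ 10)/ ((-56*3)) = -0.01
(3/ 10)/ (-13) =-3/ 130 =-0.02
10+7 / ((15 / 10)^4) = 922 / 81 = 11.38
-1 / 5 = -0.20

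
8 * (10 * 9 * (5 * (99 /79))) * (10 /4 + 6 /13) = 13721400 /1027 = 13360.66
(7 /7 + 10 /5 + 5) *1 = 8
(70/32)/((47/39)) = 1365/752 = 1.82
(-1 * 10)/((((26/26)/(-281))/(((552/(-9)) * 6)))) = -1034080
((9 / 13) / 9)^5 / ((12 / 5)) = 5 / 4455516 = 0.00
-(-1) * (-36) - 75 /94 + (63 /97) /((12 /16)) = -327627 /9118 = -35.93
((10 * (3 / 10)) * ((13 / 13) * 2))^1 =6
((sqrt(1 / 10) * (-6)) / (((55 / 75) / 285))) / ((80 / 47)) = -24111 * sqrt(10) / 176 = -433.21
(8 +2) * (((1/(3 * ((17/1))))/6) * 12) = 0.39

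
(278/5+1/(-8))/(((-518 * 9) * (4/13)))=-4121/106560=-0.04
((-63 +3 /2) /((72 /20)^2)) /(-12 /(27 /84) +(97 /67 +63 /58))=0.14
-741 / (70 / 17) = -12597 / 70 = -179.96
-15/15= -1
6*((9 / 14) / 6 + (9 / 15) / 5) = 477 / 350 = 1.36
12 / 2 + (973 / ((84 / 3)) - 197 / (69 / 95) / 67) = 678689 / 18492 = 36.70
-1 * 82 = -82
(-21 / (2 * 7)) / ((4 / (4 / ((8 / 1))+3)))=-21 / 16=-1.31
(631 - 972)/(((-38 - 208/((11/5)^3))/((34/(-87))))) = -7715807/3331143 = -2.32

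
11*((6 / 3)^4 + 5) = 231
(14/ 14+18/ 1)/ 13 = 19/ 13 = 1.46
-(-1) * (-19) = -19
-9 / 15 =-3 / 5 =-0.60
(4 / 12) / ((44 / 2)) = 1 / 66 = 0.02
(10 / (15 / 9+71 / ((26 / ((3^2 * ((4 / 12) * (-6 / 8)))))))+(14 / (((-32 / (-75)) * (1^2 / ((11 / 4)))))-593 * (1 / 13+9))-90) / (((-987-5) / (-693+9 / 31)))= -67198146018129 / 17871586304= -3760.05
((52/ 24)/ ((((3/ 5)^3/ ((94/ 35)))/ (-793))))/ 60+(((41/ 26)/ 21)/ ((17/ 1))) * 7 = -535351421/ 1503684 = -356.03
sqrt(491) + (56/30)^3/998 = 10976/1684125 + sqrt(491) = 22.17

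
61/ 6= 10.17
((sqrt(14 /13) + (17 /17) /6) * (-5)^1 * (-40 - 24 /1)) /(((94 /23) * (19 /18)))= 11040 /893 + 66240 * sqrt(182) /11609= 89.34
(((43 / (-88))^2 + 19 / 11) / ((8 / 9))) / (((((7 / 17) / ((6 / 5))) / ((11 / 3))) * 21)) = 22185 / 19712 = 1.13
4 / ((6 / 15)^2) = 25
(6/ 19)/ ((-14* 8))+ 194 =206413/ 1064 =194.00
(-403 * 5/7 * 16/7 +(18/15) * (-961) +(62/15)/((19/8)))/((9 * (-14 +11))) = 67.02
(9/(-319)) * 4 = -36/319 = -0.11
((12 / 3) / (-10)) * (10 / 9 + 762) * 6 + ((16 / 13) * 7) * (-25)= -399136 / 195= -2046.85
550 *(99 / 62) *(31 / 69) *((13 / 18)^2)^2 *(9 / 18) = 86397025 / 1609632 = 53.68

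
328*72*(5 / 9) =13120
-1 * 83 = -83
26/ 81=0.32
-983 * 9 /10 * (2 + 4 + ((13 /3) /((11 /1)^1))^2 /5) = -32280737 /6050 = -5335.66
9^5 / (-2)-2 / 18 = -531443 / 18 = -29524.61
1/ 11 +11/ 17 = 138/ 187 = 0.74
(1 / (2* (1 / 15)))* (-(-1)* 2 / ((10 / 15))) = 45 / 2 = 22.50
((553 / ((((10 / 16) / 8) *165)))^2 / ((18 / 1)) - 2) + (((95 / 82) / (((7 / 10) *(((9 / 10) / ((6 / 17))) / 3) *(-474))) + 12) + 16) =302778520982912 / 2361067025625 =128.24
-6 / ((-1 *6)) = 1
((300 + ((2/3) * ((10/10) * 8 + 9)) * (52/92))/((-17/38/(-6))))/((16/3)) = 602547/782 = 770.52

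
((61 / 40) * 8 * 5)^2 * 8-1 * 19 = 29749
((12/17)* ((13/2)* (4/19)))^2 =97344/104329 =0.93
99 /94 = 1.05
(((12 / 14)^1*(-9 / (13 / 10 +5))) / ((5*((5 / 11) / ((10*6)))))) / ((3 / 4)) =-2112 / 49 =-43.10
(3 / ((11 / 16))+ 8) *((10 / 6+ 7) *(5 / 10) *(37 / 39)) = 50.83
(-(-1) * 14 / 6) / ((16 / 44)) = 77 / 12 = 6.42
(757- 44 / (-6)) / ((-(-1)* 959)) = 2293 / 2877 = 0.80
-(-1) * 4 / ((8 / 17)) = 17 / 2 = 8.50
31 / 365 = 0.08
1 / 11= 0.09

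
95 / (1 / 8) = 760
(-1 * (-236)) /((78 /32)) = 3776 /39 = 96.82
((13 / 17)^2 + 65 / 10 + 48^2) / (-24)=-445269 / 4624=-96.30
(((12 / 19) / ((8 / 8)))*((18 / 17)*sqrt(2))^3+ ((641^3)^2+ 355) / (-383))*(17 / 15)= -205261295430994.87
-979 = -979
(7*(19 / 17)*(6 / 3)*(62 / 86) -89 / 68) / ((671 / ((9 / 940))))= 0.00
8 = 8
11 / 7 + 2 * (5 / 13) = 213 / 91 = 2.34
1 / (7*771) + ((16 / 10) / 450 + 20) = 40485071 / 2023875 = 20.00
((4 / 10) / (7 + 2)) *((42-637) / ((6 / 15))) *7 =-4165 / 9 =-462.78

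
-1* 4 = -4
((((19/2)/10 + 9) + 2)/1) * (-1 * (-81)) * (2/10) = 19359/100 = 193.59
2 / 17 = 0.12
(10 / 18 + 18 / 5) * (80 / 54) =1496 / 243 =6.16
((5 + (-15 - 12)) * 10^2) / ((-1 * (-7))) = -2200 / 7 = -314.29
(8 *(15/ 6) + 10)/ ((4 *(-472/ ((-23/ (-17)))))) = -0.02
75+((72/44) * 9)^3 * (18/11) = 77625579/14641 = 5301.93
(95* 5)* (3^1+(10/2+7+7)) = 10450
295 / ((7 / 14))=590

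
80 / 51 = 1.57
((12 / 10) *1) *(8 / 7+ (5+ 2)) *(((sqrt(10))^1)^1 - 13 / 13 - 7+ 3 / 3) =-342 / 5+ 342 *sqrt(10) / 35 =-37.50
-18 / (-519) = 6 / 173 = 0.03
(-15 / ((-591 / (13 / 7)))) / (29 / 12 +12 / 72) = 780 / 42749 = 0.02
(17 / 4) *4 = 17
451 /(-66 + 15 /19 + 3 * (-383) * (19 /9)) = -0.18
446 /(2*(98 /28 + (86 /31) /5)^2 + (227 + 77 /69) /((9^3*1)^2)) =785836864298700 /57940250929021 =13.56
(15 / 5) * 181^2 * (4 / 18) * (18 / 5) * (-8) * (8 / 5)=-25160448 / 25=-1006417.92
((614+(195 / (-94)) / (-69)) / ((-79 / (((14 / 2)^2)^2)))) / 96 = -1062468911 / 5465536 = -194.39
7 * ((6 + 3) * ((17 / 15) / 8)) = 357 / 40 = 8.92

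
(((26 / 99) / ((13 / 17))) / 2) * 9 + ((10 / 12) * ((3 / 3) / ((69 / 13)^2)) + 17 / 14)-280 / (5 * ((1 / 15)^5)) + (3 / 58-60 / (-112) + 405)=-775015274989457 / 18225108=-42524591.62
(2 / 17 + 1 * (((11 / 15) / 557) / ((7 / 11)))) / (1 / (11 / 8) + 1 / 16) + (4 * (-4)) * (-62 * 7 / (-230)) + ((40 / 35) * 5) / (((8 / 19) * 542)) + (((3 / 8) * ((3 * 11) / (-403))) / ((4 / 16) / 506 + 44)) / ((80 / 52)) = -285519253427935746599 / 9512509186770156420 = -30.02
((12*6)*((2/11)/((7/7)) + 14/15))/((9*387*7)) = 1472/446985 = 0.00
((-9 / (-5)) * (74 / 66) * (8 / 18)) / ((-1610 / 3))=-0.00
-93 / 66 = -31 / 22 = -1.41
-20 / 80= -1 / 4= -0.25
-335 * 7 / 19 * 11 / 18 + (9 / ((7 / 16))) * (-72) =-3726421 / 2394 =-1556.57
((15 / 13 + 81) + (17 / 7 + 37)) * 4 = 44256 / 91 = 486.33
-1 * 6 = -6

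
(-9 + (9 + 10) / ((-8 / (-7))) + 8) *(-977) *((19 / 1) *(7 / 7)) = -2320375 / 8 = -290046.88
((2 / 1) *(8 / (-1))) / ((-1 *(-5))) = -16 / 5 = -3.20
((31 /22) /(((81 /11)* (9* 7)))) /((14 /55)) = 0.01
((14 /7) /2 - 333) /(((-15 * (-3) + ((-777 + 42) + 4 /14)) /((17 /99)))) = 581 /7029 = 0.08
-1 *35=-35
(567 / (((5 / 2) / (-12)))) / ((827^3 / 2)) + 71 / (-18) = -200791785353 / 50904835470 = -3.94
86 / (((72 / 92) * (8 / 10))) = 137.36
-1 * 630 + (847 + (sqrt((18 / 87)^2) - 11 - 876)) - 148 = -23716 / 29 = -817.79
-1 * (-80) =80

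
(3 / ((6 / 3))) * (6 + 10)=24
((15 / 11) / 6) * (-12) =-30 / 11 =-2.73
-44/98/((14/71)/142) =-110902/343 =-323.33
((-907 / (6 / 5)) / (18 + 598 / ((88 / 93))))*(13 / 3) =-1297010 / 257391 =-5.04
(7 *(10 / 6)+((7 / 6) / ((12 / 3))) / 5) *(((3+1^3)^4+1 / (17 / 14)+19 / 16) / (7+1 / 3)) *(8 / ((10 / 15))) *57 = 16884856863 / 59840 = 282166.73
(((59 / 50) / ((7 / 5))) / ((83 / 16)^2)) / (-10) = -0.00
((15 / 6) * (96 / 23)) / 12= 20 / 23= 0.87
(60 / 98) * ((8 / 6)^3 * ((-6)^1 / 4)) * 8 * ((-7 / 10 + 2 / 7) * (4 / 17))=29696 / 17493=1.70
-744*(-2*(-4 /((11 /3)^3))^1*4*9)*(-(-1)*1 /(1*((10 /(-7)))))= 20248704 /6655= 3042.63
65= 65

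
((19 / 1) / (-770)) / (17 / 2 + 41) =-19 / 38115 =-0.00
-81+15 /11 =-876 /11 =-79.64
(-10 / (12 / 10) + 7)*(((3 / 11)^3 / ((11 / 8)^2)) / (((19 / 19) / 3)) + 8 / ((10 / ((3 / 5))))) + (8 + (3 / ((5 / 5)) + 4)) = 57644509 / 4026275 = 14.32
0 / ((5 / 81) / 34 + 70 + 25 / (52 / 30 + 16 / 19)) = 0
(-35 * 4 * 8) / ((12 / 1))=-93.33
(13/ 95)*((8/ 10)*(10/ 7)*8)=832/ 665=1.25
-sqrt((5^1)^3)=-11.18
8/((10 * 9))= 4/45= 0.09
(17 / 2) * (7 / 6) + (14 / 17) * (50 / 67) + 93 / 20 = 518743 / 34170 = 15.18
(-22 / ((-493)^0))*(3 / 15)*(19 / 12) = -209 / 30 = -6.97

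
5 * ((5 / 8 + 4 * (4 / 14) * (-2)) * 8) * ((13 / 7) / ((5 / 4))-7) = 17949 / 49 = 366.31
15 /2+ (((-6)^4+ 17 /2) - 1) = 1311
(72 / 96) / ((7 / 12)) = 9 / 7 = 1.29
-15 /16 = -0.94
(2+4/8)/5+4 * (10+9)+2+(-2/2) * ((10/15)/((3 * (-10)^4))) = 3532499/45000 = 78.50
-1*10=-10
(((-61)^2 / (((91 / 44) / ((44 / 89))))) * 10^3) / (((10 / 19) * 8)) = 1710915800 / 8099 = 211250.25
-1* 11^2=-121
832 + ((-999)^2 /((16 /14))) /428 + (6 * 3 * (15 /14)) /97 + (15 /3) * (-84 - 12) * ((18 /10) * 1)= 4669564321 /2324896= 2008.50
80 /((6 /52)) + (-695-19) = -62 /3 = -20.67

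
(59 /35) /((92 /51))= 3009 /3220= 0.93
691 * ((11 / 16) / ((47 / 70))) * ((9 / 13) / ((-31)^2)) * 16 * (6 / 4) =7182945 / 587171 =12.23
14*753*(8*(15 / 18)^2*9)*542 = 285688200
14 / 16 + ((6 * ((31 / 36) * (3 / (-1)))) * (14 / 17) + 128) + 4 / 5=79499 / 680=116.91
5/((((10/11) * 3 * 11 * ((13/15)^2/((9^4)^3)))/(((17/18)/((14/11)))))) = 440119361016225/9464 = 46504581679.65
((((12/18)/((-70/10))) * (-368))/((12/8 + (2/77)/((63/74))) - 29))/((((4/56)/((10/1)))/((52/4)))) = -618858240/266509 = -2322.09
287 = 287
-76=-76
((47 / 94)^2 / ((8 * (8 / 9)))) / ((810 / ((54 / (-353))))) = -3 / 451840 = -0.00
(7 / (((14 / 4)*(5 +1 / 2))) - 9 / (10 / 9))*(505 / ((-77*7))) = 85951 / 11858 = 7.25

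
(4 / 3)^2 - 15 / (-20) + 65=2431 / 36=67.53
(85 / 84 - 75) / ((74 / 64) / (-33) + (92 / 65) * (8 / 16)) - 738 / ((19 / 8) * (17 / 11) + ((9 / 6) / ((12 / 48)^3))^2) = -28863644489768 / 262219745207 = -110.07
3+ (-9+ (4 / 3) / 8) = -35 / 6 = -5.83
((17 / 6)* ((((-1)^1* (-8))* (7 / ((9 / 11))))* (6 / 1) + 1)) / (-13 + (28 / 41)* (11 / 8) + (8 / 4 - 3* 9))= -860795 / 27351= -31.47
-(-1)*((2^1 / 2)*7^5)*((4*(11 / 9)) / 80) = 184877 / 180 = 1027.09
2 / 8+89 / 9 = 10.14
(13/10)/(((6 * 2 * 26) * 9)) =1/2160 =0.00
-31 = -31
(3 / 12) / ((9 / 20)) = 5 / 9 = 0.56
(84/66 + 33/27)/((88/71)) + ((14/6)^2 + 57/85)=6018949/740520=8.13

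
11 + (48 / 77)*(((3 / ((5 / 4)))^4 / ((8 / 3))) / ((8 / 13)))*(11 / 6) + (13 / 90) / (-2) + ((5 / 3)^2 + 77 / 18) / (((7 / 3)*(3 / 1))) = 613227 / 17500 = 35.04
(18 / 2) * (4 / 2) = 18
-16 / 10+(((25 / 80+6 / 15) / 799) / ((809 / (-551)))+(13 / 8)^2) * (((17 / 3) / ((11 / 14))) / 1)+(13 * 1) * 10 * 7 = 37238843093 / 40152288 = 927.44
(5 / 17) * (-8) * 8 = -320 / 17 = -18.82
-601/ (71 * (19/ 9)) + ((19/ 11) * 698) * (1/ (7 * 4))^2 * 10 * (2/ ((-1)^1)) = -50556997/ 1454222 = -34.77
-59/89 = -0.66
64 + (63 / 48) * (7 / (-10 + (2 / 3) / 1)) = 4033 / 64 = 63.02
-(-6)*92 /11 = 50.18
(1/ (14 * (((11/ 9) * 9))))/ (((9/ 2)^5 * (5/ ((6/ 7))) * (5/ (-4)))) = -128/ 265228425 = -0.00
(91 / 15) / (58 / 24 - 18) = -364 / 935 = -0.39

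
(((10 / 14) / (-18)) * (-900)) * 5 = 1250 / 7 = 178.57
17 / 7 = 2.43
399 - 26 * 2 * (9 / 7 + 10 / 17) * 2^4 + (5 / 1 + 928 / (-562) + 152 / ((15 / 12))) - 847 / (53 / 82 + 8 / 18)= -6966794586 / 3845485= -1811.68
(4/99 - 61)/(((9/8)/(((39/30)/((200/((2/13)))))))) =-0.05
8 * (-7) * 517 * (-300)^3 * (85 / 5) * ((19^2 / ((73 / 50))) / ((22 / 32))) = 348895814400000000 / 73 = 4779394717808219.18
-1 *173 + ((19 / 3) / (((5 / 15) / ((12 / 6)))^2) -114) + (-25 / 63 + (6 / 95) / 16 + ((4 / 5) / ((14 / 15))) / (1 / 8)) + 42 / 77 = -27382241 / 526680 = -51.99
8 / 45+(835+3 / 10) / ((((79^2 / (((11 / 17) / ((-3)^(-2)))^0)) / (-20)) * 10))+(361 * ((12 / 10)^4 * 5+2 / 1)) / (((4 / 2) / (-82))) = -1285279123699 / 7021125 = -183058.86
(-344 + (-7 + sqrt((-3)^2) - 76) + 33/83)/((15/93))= -1089929/415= -2626.33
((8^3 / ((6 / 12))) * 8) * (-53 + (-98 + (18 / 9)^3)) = -1171456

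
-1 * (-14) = 14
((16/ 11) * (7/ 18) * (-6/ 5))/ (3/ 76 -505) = 8512/ 6332205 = 0.00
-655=-655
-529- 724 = -1253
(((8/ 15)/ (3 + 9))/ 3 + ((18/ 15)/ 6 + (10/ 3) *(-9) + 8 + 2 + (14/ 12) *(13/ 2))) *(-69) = 151547/ 180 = 841.93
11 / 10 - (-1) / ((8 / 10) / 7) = 197 / 20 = 9.85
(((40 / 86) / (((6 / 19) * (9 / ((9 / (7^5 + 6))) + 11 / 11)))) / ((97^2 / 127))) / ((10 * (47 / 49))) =16891 / 137026334334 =0.00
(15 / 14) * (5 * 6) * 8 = 1800 / 7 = 257.14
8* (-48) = -384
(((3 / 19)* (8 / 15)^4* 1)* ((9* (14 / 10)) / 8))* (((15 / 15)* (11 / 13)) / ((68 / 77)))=0.02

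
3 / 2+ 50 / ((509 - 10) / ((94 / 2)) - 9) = 616 / 19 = 32.42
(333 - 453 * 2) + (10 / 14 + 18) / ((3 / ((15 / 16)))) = -63521 / 112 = -567.15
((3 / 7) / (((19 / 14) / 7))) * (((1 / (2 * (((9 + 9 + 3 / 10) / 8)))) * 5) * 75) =210000 / 1159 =181.19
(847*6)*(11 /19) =55902 /19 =2942.21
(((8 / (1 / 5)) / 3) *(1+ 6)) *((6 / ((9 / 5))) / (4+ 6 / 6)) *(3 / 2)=280 / 3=93.33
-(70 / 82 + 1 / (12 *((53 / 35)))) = -0.91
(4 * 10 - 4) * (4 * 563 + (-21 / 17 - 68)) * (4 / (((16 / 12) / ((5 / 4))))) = 5009445 / 17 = 294673.24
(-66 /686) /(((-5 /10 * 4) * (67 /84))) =198 /3283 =0.06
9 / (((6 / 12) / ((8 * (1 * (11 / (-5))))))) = -1584 / 5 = -316.80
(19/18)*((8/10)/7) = 38/315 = 0.12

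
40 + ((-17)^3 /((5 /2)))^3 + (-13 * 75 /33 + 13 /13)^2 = -114793051519596 /15125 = -7589623240.97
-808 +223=-585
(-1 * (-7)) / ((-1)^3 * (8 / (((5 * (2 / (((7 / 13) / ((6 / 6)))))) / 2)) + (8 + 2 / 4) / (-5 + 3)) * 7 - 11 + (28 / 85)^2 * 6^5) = 0.01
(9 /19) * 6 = 2.84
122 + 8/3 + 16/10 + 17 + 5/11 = 23714/165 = 143.72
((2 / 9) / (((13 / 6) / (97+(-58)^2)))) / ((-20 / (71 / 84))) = -245731 / 16380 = -15.00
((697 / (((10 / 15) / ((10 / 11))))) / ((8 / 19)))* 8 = 198645 / 11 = 18058.64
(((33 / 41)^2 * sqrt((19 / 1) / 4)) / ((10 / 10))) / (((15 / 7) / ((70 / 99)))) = 539 * sqrt(19) / 5043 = 0.47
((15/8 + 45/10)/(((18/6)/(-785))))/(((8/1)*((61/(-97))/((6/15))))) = 258893/1952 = 132.63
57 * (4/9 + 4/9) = 152/3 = 50.67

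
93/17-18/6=42/17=2.47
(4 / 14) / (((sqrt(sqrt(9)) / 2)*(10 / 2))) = 4*sqrt(3) / 105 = 0.07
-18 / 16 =-9 / 8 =-1.12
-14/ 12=-7/ 6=-1.17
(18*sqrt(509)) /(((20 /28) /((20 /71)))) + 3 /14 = 3 /14 + 504*sqrt(509) /71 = 160.37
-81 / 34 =-2.38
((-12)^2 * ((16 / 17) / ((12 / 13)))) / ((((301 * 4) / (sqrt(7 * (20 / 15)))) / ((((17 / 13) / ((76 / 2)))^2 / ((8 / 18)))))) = 306 * sqrt(21) / 1412593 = 0.00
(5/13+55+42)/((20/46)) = 14559/65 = 223.98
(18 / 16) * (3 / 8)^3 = 243 / 4096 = 0.06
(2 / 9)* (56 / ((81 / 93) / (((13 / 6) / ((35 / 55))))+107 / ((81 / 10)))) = 1117116 / 1208791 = 0.92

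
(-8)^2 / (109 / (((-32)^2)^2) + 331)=67108864 / 347078765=0.19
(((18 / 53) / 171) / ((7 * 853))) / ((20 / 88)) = 44 / 30063985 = 0.00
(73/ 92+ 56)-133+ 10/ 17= -118267/ 1564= -75.62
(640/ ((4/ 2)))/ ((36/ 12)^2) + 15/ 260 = 16667/ 468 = 35.61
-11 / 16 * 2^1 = -11 / 8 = -1.38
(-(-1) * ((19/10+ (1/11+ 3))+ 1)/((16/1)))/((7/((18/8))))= 5931/49280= 0.12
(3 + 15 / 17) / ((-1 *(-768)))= 11 / 2176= 0.01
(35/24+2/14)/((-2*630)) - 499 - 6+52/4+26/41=-4264516309/8678880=-491.37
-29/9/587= -29/5283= -0.01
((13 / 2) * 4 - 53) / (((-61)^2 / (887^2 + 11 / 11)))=-21242790 / 3721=-5708.89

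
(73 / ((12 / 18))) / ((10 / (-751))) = -164469 / 20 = -8223.45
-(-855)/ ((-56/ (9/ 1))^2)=69255/ 3136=22.08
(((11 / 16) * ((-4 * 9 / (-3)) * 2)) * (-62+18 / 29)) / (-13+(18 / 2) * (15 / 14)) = 411180 / 1363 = 301.67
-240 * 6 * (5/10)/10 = -72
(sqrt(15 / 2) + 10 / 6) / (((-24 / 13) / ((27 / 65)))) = -9 * sqrt(30) / 80 - 3 / 8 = -0.99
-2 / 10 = -1 / 5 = -0.20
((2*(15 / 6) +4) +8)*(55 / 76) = 935 / 76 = 12.30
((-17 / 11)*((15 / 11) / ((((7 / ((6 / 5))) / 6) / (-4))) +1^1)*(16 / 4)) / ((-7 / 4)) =-96560 / 5929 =-16.29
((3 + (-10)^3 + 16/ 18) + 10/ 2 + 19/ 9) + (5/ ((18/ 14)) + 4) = -8830/ 9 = -981.11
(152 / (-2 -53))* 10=-304 / 11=-27.64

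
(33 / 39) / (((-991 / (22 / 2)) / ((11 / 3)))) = -1331 / 38649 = -0.03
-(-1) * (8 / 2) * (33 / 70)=66 / 35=1.89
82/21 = 3.90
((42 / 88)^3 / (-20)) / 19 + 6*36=6991893459 / 32369920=216.00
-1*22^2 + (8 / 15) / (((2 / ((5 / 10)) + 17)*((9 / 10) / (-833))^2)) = 15507484 / 729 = 21272.27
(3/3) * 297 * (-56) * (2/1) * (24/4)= -199584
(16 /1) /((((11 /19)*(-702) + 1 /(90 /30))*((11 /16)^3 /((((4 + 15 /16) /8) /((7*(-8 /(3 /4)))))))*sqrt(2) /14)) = 2736*sqrt(2) /389983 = 0.01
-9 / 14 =-0.64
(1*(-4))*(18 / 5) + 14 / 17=-1154 / 85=-13.58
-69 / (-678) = 23 / 226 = 0.10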